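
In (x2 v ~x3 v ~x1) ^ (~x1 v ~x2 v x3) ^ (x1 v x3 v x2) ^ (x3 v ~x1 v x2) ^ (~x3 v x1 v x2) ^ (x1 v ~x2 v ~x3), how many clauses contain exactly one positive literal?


A definite clause has exactly one positive literal.
Clause 1: 1 positive -> definite
Clause 2: 1 positive -> definite
Clause 3: 3 positive -> not definite
Clause 4: 2 positive -> not definite
Clause 5: 2 positive -> not definite
Clause 6: 1 positive -> definite
Definite clause count = 3.

3


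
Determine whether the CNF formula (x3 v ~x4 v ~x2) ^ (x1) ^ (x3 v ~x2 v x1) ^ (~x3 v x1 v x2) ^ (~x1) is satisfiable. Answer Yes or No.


Check all 16 possible truth assignments.
Number of satisfying assignments found: 0.
The formula is unsatisfiable.

No


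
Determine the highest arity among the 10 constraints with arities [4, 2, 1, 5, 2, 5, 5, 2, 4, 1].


The arities are: 4, 2, 1, 5, 2, 5, 5, 2, 4, 1.
Scan for the maximum value.
Maximum arity = 5.

5


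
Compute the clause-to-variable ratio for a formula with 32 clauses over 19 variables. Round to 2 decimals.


Clause-to-variable ratio = clauses / variables.
32 / 19 = 1.68.

1.68


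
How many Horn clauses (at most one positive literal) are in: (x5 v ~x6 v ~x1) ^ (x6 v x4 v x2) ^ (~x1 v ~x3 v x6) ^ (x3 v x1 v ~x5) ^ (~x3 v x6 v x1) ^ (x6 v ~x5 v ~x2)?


A Horn clause has at most one positive literal.
Clause 1: 1 positive lit(s) -> Horn
Clause 2: 3 positive lit(s) -> not Horn
Clause 3: 1 positive lit(s) -> Horn
Clause 4: 2 positive lit(s) -> not Horn
Clause 5: 2 positive lit(s) -> not Horn
Clause 6: 1 positive lit(s) -> Horn
Total Horn clauses = 3.

3


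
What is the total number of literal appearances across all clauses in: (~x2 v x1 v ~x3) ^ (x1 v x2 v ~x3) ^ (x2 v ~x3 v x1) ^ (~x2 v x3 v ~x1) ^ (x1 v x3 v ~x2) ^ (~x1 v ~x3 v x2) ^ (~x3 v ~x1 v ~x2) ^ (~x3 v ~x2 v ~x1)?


Clause lengths: 3, 3, 3, 3, 3, 3, 3, 3.
Sum = 3 + 3 + 3 + 3 + 3 + 3 + 3 + 3 = 24.

24


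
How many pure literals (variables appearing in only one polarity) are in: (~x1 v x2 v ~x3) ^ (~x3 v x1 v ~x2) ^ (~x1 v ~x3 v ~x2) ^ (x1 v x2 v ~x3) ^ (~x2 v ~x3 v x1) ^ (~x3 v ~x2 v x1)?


A pure literal appears in only one polarity across all clauses.
Pure literals: x3 (negative only).
Count = 1.

1


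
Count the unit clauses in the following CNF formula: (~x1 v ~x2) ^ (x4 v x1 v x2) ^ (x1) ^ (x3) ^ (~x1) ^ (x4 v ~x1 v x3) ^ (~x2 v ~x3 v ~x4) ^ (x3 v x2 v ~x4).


A unit clause contains exactly one literal.
Unit clauses found: (x1), (x3), (~x1).
Count = 3.

3


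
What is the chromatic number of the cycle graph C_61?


An odd cycle cannot be 2-colored: alternating two colors around the cycle returns to the start with a conflict.
Since 61 is odd, three colors are required (and three suffice).
Chromatic number = 3.

3


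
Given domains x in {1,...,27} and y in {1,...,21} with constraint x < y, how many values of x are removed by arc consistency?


For the constraint x < y, x needs a supporting value in y's domain.
x can be at most 20 (one less than y's maximum).
Valid x values from domain: 20 out of 27.
Pruned = 27 - 20 = 7.

7


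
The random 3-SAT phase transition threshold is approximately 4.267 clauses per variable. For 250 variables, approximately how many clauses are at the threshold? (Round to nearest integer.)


The 3-SAT phase transition occurs at approximately 4.267 clauses per variable.
m = 4.267 * 250 = 1066.75.
Rounded to nearest integer: 1067.

1067


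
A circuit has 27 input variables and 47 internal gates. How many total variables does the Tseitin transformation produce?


The Tseitin transformation introduces one auxiliary variable per gate.
Total variables = inputs + gates = 27 + 47 = 74.

74


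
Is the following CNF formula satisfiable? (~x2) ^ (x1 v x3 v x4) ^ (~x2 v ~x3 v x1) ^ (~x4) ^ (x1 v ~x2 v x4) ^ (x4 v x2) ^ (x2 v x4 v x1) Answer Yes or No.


Check all 16 possible truth assignments.
Number of satisfying assignments found: 0.
The formula is unsatisfiable.

No


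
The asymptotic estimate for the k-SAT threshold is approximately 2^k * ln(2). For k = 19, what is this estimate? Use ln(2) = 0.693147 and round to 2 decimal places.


Using the asymptotic formula: threshold ~ 2^k * ln(2).
2^19 = 524288.
524288 * 0.693147 = 363408.65.

363408.65


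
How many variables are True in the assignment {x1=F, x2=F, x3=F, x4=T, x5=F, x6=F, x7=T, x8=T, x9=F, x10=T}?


The weight is the number of variables assigned True.
True variables: x4, x7, x8, x10.
Weight = 4.

4


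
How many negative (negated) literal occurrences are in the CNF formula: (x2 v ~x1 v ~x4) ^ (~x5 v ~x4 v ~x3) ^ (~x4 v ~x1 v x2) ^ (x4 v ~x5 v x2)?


Scan each clause for negated literals.
Clause 1: 2 negative; Clause 2: 3 negative; Clause 3: 2 negative; Clause 4: 1 negative.
Total negative literal occurrences = 8.

8


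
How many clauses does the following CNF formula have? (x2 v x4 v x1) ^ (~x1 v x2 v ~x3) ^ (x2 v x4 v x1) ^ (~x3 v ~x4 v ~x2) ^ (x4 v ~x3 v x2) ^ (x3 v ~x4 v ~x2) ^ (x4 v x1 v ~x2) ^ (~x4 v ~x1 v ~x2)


Each group enclosed in parentheses joined by ^ is one clause.
Counting the conjuncts: 8 clauses.

8


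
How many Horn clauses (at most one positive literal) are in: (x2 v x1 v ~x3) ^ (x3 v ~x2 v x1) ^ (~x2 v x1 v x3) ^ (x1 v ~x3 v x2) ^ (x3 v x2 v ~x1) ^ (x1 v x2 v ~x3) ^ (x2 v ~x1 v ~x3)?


A Horn clause has at most one positive literal.
Clause 1: 2 positive lit(s) -> not Horn
Clause 2: 2 positive lit(s) -> not Horn
Clause 3: 2 positive lit(s) -> not Horn
Clause 4: 2 positive lit(s) -> not Horn
Clause 5: 2 positive lit(s) -> not Horn
Clause 6: 2 positive lit(s) -> not Horn
Clause 7: 1 positive lit(s) -> Horn
Total Horn clauses = 1.

1


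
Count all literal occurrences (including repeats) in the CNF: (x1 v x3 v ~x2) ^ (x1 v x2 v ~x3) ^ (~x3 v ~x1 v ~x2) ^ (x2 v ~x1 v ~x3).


Clause lengths: 3, 3, 3, 3.
Sum = 3 + 3 + 3 + 3 = 12.

12


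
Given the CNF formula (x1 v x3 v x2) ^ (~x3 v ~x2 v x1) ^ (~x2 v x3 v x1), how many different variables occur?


Identify each distinct variable in the formula.
Variables found: x1, x2, x3.
Total distinct variables = 3.

3


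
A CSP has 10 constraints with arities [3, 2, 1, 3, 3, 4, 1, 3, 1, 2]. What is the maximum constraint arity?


The arities are: 3, 2, 1, 3, 3, 4, 1, 3, 1, 2.
Scan for the maximum value.
Maximum arity = 4.

4


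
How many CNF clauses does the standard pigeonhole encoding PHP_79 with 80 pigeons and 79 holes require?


The PHP encoding has two parts:
1) At-least-one-hole clauses: 80 (one per pigeon, each with 79 literals).
2) At-most-one-pigeon-per-hole clauses: 79 holes * C(80,2) = 79 * 3160 = 249640.
Total clauses = 80 + 249640 = 249720.

249720


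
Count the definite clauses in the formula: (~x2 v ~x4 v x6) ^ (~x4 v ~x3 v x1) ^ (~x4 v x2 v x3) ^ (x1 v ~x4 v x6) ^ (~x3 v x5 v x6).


A definite clause has exactly one positive literal.
Clause 1: 1 positive -> definite
Clause 2: 1 positive -> definite
Clause 3: 2 positive -> not definite
Clause 4: 2 positive -> not definite
Clause 5: 2 positive -> not definite
Definite clause count = 2.

2


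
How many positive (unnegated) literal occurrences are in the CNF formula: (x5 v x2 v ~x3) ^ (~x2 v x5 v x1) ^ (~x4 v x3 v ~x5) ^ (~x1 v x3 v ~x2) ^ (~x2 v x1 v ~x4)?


Scan each clause for unnegated literals.
Clause 1: 2 positive; Clause 2: 2 positive; Clause 3: 1 positive; Clause 4: 1 positive; Clause 5: 1 positive.
Total positive literal occurrences = 7.

7


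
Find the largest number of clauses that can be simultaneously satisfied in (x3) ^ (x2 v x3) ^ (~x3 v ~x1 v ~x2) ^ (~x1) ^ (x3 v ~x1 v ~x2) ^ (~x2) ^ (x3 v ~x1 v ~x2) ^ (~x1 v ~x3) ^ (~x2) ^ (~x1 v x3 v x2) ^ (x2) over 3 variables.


Enumerate all 8 truth assignments.
For each, count how many of the 11 clauses are satisfied.
The formula is not fully satisfiable, so the maximum is below 11.
Maximum simultaneously satisfiable clauses = 10.

10


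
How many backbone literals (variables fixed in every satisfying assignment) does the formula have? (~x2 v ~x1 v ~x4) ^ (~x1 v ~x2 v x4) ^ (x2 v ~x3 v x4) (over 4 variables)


Find all satisfying assignments: 10 model(s).
Check which variables have the same value in every model.
No variable is fixed across all models.
Backbone size = 0.

0


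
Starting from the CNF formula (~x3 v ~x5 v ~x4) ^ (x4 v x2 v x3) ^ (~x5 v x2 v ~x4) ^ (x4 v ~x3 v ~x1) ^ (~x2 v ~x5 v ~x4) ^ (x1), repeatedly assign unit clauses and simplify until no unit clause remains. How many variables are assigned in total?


Unit propagation repeatedly assigns the literal in any unit clause, then simplifies.
Assignments in order: x1 = T.
No further unit clauses remain.
Total variables assigned = 1.

1


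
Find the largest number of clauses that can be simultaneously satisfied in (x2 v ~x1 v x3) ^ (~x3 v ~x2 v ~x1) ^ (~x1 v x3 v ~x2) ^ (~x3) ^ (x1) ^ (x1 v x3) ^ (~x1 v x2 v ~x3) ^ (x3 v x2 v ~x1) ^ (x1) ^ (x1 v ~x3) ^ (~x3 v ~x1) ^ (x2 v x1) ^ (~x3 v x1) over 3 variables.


Enumerate all 8 truth assignments.
For each, count how many of the 13 clauses are satisfied.
The formula is not fully satisfiable, so the maximum is below 13.
Maximum simultaneously satisfiable clauses = 12.

12


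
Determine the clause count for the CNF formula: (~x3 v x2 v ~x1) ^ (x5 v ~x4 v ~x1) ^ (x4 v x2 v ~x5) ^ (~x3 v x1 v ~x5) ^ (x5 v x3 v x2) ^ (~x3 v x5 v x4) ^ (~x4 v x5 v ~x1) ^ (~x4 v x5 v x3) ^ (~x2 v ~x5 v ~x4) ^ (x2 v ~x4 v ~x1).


Each group enclosed in parentheses joined by ^ is one clause.
Counting the conjuncts: 10 clauses.

10


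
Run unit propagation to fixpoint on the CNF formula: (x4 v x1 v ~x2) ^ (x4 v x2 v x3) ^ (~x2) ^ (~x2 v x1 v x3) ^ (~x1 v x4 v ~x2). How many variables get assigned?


Unit propagation repeatedly assigns the literal in any unit clause, then simplifies.
Assignments in order: x2 = F.
No further unit clauses remain.
Total variables assigned = 1.

1


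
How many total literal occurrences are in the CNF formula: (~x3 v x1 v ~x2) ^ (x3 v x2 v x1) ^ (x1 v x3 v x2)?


Clause lengths: 3, 3, 3.
Sum = 3 + 3 + 3 = 9.

9


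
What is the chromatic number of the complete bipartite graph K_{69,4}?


K_{69,4} is bipartite by definition: the two parts are independent sets, with every edge crossing between them.
Color all vertices in one part with color 1 and all vertices in the other part with color 2.
Since the graph has at least one edge, one color does not suffice.
Chromatic number = 2.

2


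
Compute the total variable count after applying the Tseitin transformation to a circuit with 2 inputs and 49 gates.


The Tseitin transformation introduces one auxiliary variable per gate.
Total variables = inputs + gates = 2 + 49 = 51.

51


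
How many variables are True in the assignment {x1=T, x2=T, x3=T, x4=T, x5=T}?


The weight is the number of variables assigned True.
True variables: x1, x2, x3, x4, x5.
Weight = 5.

5


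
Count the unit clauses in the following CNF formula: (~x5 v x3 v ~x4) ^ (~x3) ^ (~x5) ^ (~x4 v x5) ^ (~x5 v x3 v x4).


A unit clause contains exactly one literal.
Unit clauses found: (~x3), (~x5).
Count = 2.

2


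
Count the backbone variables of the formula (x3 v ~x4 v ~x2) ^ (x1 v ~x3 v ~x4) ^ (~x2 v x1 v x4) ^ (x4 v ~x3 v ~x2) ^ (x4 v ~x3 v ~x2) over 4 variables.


Find all satisfying assignments: 9 model(s).
Check which variables have the same value in every model.
No variable is fixed across all models.
Backbone size = 0.

0


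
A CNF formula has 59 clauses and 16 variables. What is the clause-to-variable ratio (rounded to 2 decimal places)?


Clause-to-variable ratio = clauses / variables.
59 / 16 = 3.69.

3.69


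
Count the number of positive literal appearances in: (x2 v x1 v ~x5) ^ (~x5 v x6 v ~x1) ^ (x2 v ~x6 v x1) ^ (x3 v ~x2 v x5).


Scan each clause for unnegated literals.
Clause 1: 2 positive; Clause 2: 1 positive; Clause 3: 2 positive; Clause 4: 2 positive.
Total positive literal occurrences = 7.

7


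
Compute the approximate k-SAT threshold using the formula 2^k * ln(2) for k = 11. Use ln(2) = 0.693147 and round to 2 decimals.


Using the asymptotic formula: threshold ~ 2^k * ln(2).
2^11 = 2048.
2048 * 0.693147 = 1419.57.

1419.57


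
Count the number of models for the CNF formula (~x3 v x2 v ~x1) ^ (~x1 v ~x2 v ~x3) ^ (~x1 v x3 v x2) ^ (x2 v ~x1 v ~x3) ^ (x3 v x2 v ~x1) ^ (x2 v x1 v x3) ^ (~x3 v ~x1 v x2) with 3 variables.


Enumerate all 8 truth assignments over 3 variables.
Test each against every clause.
Satisfying assignments found: 4.

4


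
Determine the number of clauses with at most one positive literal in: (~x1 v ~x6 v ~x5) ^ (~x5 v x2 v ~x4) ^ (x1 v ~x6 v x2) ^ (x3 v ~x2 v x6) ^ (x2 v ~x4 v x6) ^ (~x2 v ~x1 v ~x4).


A Horn clause has at most one positive literal.
Clause 1: 0 positive lit(s) -> Horn
Clause 2: 1 positive lit(s) -> Horn
Clause 3: 2 positive lit(s) -> not Horn
Clause 4: 2 positive lit(s) -> not Horn
Clause 5: 2 positive lit(s) -> not Horn
Clause 6: 0 positive lit(s) -> Horn
Total Horn clauses = 3.

3


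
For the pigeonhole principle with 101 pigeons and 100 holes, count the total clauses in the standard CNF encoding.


The PHP encoding has two parts:
1) At-least-one-hole clauses: 101 (one per pigeon, each with 100 literals).
2) At-most-one-pigeon-per-hole clauses: 100 holes * C(101,2) = 100 * 5050 = 505000.
Total clauses = 101 + 505000 = 505101.

505101


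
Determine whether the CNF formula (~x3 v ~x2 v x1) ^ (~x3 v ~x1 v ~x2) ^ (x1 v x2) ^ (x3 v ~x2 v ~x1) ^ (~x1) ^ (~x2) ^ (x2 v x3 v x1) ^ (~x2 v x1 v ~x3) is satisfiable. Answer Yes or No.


Check all 8 possible truth assignments.
Number of satisfying assignments found: 0.
The formula is unsatisfiable.

No


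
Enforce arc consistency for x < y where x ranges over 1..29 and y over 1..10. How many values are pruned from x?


For the constraint x < y, x needs a supporting value in y's domain.
x can be at most 9 (one less than y's maximum).
Valid x values from domain: 9 out of 29.
Pruned = 29 - 9 = 20.

20


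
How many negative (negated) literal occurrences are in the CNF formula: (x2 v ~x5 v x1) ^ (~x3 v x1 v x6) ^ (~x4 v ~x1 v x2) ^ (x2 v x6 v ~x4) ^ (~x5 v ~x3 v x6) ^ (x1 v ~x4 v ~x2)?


Scan each clause for negated literals.
Clause 1: 1 negative; Clause 2: 1 negative; Clause 3: 2 negative; Clause 4: 1 negative; Clause 5: 2 negative; Clause 6: 2 negative.
Total negative literal occurrences = 9.

9


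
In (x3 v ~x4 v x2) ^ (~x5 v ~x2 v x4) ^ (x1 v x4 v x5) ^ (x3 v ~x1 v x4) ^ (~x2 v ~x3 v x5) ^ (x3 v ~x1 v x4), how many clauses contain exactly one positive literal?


A definite clause has exactly one positive literal.
Clause 1: 2 positive -> not definite
Clause 2: 1 positive -> definite
Clause 3: 3 positive -> not definite
Clause 4: 2 positive -> not definite
Clause 5: 1 positive -> definite
Clause 6: 2 positive -> not definite
Definite clause count = 2.

2


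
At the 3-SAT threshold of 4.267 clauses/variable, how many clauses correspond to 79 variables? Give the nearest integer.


The 3-SAT phase transition occurs at approximately 4.267 clauses per variable.
m = 4.267 * 79 = 337.093.
Rounded to nearest integer: 337.

337


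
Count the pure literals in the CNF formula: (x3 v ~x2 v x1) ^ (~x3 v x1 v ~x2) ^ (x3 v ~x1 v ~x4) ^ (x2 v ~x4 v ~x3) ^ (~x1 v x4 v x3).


A pure literal appears in only one polarity across all clauses.
No pure literals found.
Count = 0.

0


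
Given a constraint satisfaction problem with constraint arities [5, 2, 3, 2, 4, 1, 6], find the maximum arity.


The arities are: 5, 2, 3, 2, 4, 1, 6.
Scan for the maximum value.
Maximum arity = 6.

6


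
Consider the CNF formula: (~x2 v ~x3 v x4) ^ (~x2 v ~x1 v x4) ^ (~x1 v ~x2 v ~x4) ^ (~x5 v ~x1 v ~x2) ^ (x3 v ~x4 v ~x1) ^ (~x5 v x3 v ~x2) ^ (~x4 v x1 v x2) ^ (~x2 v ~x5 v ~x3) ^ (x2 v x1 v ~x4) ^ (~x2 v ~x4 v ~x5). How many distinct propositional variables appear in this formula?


Identify each distinct variable in the formula.
Variables found: x1, x2, x3, x4, x5.
Total distinct variables = 5.

5


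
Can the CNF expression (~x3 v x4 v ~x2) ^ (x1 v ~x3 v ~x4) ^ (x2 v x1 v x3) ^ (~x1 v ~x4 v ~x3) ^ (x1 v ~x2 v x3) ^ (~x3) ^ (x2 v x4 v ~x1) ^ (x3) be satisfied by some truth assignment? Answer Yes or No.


Check all 16 possible truth assignments.
Number of satisfying assignments found: 0.
The formula is unsatisfiable.

No


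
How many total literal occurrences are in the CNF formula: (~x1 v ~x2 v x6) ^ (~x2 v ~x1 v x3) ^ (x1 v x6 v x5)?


Clause lengths: 3, 3, 3.
Sum = 3 + 3 + 3 = 9.

9


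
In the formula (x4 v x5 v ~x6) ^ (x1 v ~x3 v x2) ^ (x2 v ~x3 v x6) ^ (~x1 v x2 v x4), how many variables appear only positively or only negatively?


A pure literal appears in only one polarity across all clauses.
Pure literals: x2 (positive only), x3 (negative only), x4 (positive only), x5 (positive only).
Count = 4.

4


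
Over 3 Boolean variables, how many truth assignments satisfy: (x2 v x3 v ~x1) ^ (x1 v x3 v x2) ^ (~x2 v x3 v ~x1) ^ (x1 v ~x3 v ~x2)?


Enumerate all 8 truth assignments over 3 variables.
Test each against every clause.
Satisfying assignments found: 4.

4


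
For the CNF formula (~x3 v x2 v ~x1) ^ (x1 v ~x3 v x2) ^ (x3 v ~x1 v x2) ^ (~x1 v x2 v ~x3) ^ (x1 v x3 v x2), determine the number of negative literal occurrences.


Scan each clause for negated literals.
Clause 1: 2 negative; Clause 2: 1 negative; Clause 3: 1 negative; Clause 4: 2 negative; Clause 5: 0 negative.
Total negative literal occurrences = 6.

6


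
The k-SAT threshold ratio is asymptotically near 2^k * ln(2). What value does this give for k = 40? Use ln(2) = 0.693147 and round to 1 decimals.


Using the asymptotic formula: threshold ~ 2^k * ln(2).
2^40 = 1099511627776.
1099511627776 * 0.693147 = 762123186258.1.

762123186258.1


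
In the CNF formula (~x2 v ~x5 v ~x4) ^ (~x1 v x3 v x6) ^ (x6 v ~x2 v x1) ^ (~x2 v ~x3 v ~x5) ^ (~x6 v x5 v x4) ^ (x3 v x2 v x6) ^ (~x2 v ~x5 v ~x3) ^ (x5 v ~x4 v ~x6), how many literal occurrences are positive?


Scan each clause for unnegated literals.
Clause 1: 0 positive; Clause 2: 2 positive; Clause 3: 2 positive; Clause 4: 0 positive; Clause 5: 2 positive; Clause 6: 3 positive; Clause 7: 0 positive; Clause 8: 1 positive.
Total positive literal occurrences = 10.

10


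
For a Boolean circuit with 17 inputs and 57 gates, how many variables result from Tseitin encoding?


The Tseitin transformation introduces one auxiliary variable per gate.
Total variables = inputs + gates = 17 + 57 = 74.

74


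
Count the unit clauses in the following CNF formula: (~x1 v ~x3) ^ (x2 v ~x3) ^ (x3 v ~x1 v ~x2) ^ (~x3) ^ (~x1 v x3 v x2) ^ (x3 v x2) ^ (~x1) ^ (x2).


A unit clause contains exactly one literal.
Unit clauses found: (~x3), (~x1), (x2).
Count = 3.

3


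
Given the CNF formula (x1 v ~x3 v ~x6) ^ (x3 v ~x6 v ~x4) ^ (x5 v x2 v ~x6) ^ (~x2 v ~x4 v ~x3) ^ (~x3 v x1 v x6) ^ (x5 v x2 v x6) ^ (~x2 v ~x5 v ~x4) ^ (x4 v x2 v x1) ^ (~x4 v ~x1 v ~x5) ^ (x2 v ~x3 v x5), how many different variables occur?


Identify each distinct variable in the formula.
Variables found: x1, x2, x3, x4, x5, x6.
Total distinct variables = 6.

6


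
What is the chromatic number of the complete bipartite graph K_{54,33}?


K_{54,33} is bipartite by definition: the two parts are independent sets, with every edge crossing between them.
Color all vertices in one part with color 1 and all vertices in the other part with color 2.
Since the graph has at least one edge, one color does not suffice.
Chromatic number = 2.

2


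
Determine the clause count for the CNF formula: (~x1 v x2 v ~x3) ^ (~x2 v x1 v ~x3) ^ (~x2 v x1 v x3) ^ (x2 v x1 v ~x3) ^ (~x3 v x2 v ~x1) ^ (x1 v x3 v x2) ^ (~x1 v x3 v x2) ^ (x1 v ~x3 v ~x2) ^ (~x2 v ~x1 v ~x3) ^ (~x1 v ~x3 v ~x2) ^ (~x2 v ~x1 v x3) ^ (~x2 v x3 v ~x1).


Each group enclosed in parentheses joined by ^ is one clause.
Counting the conjuncts: 12 clauses.

12


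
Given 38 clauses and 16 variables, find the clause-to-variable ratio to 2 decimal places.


Clause-to-variable ratio = clauses / variables.
38 / 16 = 2.38.

2.38


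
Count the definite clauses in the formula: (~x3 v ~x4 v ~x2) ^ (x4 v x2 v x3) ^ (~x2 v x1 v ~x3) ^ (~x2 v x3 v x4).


A definite clause has exactly one positive literal.
Clause 1: 0 positive -> not definite
Clause 2: 3 positive -> not definite
Clause 3: 1 positive -> definite
Clause 4: 2 positive -> not definite
Definite clause count = 1.

1


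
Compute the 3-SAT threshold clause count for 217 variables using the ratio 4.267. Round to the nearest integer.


The 3-SAT phase transition occurs at approximately 4.267 clauses per variable.
m = 4.267 * 217 = 925.939.
Rounded to nearest integer: 926.

926


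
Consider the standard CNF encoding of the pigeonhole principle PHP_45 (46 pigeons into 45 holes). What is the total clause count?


The PHP encoding has two parts:
1) At-least-one-hole clauses: 46 (one per pigeon, each with 45 literals).
2) At-most-one-pigeon-per-hole clauses: 45 holes * C(46,2) = 45 * 1035 = 46575.
Total clauses = 46 + 46575 = 46621.

46621


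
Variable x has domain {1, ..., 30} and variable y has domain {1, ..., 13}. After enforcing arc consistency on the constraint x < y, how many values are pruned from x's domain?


For the constraint x < y, x needs a supporting value in y's domain.
x can be at most 12 (one less than y's maximum).
Valid x values from domain: 12 out of 30.
Pruned = 30 - 12 = 18.

18


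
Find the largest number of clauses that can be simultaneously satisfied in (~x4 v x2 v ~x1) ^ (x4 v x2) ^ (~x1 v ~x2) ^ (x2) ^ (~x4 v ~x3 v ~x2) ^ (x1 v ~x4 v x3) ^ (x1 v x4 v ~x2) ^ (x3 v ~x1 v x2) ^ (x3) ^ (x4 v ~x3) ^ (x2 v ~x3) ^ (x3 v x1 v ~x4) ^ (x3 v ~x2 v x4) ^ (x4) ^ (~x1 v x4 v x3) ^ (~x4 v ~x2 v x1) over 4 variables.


Enumerate all 16 truth assignments.
For each, count how many of the 16 clauses are satisfied.
The formula is not fully satisfiable, so the maximum is below 16.
Maximum simultaneously satisfiable clauses = 14.

14


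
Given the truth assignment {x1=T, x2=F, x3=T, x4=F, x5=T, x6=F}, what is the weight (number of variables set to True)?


The weight is the number of variables assigned True.
True variables: x1, x3, x5.
Weight = 3.

3


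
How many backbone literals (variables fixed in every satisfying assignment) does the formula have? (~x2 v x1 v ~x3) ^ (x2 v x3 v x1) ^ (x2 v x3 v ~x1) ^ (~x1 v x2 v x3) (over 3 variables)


Find all satisfying assignments: 5 model(s).
Check which variables have the same value in every model.
No variable is fixed across all models.
Backbone size = 0.

0


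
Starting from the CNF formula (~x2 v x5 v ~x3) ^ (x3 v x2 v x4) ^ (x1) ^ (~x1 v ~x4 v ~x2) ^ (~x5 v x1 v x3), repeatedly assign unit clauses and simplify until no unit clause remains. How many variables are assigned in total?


Unit propagation repeatedly assigns the literal in any unit clause, then simplifies.
Assignments in order: x1 = T.
No further unit clauses remain.
Total variables assigned = 1.

1


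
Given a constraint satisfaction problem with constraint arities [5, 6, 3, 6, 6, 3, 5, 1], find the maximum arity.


The arities are: 5, 6, 3, 6, 6, 3, 5, 1.
Scan for the maximum value.
Maximum arity = 6.

6


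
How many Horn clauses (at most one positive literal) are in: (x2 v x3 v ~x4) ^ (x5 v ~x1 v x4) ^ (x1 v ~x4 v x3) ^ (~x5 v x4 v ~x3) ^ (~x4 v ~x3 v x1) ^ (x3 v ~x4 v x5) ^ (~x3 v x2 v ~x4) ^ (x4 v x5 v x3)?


A Horn clause has at most one positive literal.
Clause 1: 2 positive lit(s) -> not Horn
Clause 2: 2 positive lit(s) -> not Horn
Clause 3: 2 positive lit(s) -> not Horn
Clause 4: 1 positive lit(s) -> Horn
Clause 5: 1 positive lit(s) -> Horn
Clause 6: 2 positive lit(s) -> not Horn
Clause 7: 1 positive lit(s) -> Horn
Clause 8: 3 positive lit(s) -> not Horn
Total Horn clauses = 3.

3


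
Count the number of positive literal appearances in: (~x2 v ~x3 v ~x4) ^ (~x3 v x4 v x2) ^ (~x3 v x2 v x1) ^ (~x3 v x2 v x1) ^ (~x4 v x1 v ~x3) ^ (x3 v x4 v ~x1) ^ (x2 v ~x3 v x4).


Scan each clause for unnegated literals.
Clause 1: 0 positive; Clause 2: 2 positive; Clause 3: 2 positive; Clause 4: 2 positive; Clause 5: 1 positive; Clause 6: 2 positive; Clause 7: 2 positive.
Total positive literal occurrences = 11.

11


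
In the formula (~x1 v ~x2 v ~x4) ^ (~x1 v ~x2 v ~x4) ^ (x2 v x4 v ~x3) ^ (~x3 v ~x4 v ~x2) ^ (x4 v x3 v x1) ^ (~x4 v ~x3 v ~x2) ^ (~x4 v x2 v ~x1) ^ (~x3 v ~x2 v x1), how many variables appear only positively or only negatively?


A pure literal appears in only one polarity across all clauses.
No pure literals found.
Count = 0.

0


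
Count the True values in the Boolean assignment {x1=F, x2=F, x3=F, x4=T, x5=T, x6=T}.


The weight is the number of variables assigned True.
True variables: x4, x5, x6.
Weight = 3.

3


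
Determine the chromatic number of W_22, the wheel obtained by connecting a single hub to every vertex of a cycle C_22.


W_22 consists of the cycle C_22 together with a hub vertex adjacent to every cycle vertex.
The cycle C_22 needs 2 colors (even cycle -> 2).
The hub is adjacent to every cycle vertex, so it must receive a new color distinct from all of them.
Chromatic number = 2 + 1 = 3.

3


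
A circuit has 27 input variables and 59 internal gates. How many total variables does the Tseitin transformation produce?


The Tseitin transformation introduces one auxiliary variable per gate.
Total variables = inputs + gates = 27 + 59 = 86.

86


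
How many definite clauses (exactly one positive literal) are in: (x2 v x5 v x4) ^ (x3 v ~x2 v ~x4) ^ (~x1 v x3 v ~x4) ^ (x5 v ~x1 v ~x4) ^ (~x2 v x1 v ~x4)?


A definite clause has exactly one positive literal.
Clause 1: 3 positive -> not definite
Clause 2: 1 positive -> definite
Clause 3: 1 positive -> definite
Clause 4: 1 positive -> definite
Clause 5: 1 positive -> definite
Definite clause count = 4.

4


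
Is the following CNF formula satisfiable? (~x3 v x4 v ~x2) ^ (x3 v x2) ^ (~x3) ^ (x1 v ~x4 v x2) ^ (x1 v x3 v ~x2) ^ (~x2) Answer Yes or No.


Check all 16 possible truth assignments.
Number of satisfying assignments found: 0.
The formula is unsatisfiable.

No


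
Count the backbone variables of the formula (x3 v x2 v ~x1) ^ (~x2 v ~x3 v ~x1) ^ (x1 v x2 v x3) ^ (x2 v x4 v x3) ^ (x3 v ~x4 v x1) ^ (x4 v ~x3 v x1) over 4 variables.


Find all satisfying assignments: 7 model(s).
Check which variables have the same value in every model.
No variable is fixed across all models.
Backbone size = 0.

0


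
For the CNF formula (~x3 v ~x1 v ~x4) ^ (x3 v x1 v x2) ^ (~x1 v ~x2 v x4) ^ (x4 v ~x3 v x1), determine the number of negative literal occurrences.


Scan each clause for negated literals.
Clause 1: 3 negative; Clause 2: 0 negative; Clause 3: 2 negative; Clause 4: 1 negative.
Total negative literal occurrences = 6.

6


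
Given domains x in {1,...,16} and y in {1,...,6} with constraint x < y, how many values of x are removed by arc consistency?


For the constraint x < y, x needs a supporting value in y's domain.
x can be at most 5 (one less than y's maximum).
Valid x values from domain: 5 out of 16.
Pruned = 16 - 5 = 11.

11


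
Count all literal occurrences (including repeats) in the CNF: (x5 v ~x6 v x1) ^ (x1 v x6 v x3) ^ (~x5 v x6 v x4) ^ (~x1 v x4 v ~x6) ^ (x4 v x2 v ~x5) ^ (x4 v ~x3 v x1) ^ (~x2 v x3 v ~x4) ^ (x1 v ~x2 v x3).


Clause lengths: 3, 3, 3, 3, 3, 3, 3, 3.
Sum = 3 + 3 + 3 + 3 + 3 + 3 + 3 + 3 = 24.

24


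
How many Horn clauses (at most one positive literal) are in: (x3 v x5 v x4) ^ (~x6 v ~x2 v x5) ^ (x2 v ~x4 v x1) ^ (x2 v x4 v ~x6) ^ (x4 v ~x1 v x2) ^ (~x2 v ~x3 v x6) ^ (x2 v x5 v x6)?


A Horn clause has at most one positive literal.
Clause 1: 3 positive lit(s) -> not Horn
Clause 2: 1 positive lit(s) -> Horn
Clause 3: 2 positive lit(s) -> not Horn
Clause 4: 2 positive lit(s) -> not Horn
Clause 5: 2 positive lit(s) -> not Horn
Clause 6: 1 positive lit(s) -> Horn
Clause 7: 3 positive lit(s) -> not Horn
Total Horn clauses = 2.

2


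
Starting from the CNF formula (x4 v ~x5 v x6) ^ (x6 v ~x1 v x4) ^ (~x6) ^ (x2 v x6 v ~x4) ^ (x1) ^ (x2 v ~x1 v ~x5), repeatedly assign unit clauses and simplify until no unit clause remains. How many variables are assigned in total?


Unit propagation repeatedly assigns the literal in any unit clause, then simplifies.
Assignments in order: x6 = F, x1 = T, x4 = T, x2 = T.
No further unit clauses remain.
Total variables assigned = 4.

4


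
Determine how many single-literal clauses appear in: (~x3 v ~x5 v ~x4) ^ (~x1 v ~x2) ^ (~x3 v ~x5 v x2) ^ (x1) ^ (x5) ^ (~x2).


A unit clause contains exactly one literal.
Unit clauses found: (x1), (x5), (~x2).
Count = 3.

3


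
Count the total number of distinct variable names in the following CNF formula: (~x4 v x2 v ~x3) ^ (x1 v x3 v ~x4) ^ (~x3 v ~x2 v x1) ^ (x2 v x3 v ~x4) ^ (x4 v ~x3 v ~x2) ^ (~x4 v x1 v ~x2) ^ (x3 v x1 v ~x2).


Identify each distinct variable in the formula.
Variables found: x1, x2, x3, x4.
Total distinct variables = 4.

4


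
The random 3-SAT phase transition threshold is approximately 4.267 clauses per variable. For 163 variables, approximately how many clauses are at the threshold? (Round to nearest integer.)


The 3-SAT phase transition occurs at approximately 4.267 clauses per variable.
m = 4.267 * 163 = 695.521.
Rounded to nearest integer: 696.

696


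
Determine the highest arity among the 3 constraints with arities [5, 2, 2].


The arities are: 5, 2, 2.
Scan for the maximum value.
Maximum arity = 5.

5


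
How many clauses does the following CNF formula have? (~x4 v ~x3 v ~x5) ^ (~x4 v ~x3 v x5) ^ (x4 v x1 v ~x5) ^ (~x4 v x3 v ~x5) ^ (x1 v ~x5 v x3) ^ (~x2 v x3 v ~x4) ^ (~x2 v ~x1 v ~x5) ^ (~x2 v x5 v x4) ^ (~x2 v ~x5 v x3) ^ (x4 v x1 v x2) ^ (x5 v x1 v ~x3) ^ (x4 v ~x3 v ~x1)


Each group enclosed in parentheses joined by ^ is one clause.
Counting the conjuncts: 12 clauses.

12


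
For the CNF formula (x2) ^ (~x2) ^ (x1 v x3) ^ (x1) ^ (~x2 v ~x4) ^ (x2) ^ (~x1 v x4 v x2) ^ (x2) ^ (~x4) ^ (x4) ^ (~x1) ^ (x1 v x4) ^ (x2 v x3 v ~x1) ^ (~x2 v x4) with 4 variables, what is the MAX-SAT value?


Enumerate all 16 truth assignments.
For each, count how many of the 14 clauses are satisfied.
The formula is not fully satisfiable, so the maximum is below 14.
Maximum simultaneously satisfiable clauses = 10.

10


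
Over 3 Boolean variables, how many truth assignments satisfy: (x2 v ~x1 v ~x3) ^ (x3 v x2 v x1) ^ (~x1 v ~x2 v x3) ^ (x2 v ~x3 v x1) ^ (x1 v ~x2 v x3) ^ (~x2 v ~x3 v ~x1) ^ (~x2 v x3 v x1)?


Enumerate all 8 truth assignments over 3 variables.
Test each against every clause.
Satisfying assignments found: 2.

2


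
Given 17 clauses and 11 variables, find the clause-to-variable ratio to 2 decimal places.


Clause-to-variable ratio = clauses / variables.
17 / 11 = 1.55.

1.55


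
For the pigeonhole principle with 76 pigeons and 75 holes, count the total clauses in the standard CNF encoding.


The PHP encoding has two parts:
1) At-least-one-hole clauses: 76 (one per pigeon, each with 75 literals).
2) At-most-one-pigeon-per-hole clauses: 75 holes * C(76,2) = 75 * 2850 = 213750.
Total clauses = 76 + 213750 = 213826.

213826


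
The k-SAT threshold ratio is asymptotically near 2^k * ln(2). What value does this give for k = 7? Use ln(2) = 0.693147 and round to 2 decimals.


Using the asymptotic formula: threshold ~ 2^k * ln(2).
2^7 = 128.
128 * 0.693147 = 88.72.

88.72


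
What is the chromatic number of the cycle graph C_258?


A cycle on an even number of vertices is bipartite: alternate two colors around the cycle.
Since 258 is even, two colors suffice, and at least two are needed because the graph has edges.
Chromatic number = 2.

2


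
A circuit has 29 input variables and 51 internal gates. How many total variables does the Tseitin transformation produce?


The Tseitin transformation introduces one auxiliary variable per gate.
Total variables = inputs + gates = 29 + 51 = 80.

80


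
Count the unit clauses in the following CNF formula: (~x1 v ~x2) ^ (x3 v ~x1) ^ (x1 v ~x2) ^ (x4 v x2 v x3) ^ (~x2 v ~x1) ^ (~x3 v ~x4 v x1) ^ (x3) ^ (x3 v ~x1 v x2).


A unit clause contains exactly one literal.
Unit clauses found: (x3).
Count = 1.

1


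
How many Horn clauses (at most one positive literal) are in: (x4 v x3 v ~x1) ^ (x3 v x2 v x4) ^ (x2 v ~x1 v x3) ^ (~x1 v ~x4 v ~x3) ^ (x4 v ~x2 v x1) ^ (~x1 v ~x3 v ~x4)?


A Horn clause has at most one positive literal.
Clause 1: 2 positive lit(s) -> not Horn
Clause 2: 3 positive lit(s) -> not Horn
Clause 3: 2 positive lit(s) -> not Horn
Clause 4: 0 positive lit(s) -> Horn
Clause 5: 2 positive lit(s) -> not Horn
Clause 6: 0 positive lit(s) -> Horn
Total Horn clauses = 2.

2


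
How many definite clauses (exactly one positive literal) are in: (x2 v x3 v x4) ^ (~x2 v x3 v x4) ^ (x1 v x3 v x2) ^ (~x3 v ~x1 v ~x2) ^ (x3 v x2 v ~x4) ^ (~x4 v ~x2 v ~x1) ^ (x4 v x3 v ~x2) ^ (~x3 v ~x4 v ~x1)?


A definite clause has exactly one positive literal.
Clause 1: 3 positive -> not definite
Clause 2: 2 positive -> not definite
Clause 3: 3 positive -> not definite
Clause 4: 0 positive -> not definite
Clause 5: 2 positive -> not definite
Clause 6: 0 positive -> not definite
Clause 7: 2 positive -> not definite
Clause 8: 0 positive -> not definite
Definite clause count = 0.

0


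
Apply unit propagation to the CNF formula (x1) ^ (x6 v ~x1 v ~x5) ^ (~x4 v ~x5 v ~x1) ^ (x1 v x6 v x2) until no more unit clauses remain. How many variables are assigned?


Unit propagation repeatedly assigns the literal in any unit clause, then simplifies.
Assignments in order: x1 = T.
No further unit clauses remain.
Total variables assigned = 1.

1


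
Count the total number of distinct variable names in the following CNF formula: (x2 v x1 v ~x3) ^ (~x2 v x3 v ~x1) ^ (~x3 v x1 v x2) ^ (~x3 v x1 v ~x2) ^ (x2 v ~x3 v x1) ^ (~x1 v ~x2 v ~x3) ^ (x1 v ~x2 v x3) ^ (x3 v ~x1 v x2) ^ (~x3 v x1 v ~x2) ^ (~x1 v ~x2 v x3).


Identify each distinct variable in the formula.
Variables found: x1, x2, x3.
Total distinct variables = 3.

3


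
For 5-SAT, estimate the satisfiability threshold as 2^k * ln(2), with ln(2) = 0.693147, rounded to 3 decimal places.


Using the asymptotic formula: threshold ~ 2^k * ln(2).
2^5 = 32.
32 * 0.693147 = 22.181.

22.181


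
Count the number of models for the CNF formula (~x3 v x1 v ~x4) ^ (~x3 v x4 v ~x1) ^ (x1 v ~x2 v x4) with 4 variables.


Enumerate all 16 truth assignments over 4 variables.
Test each against every clause.
Satisfying assignments found: 10.

10


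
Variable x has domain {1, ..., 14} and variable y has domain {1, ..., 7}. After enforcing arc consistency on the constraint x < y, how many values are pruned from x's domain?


For the constraint x < y, x needs a supporting value in y's domain.
x can be at most 6 (one less than y's maximum).
Valid x values from domain: 6 out of 14.
Pruned = 14 - 6 = 8.

8


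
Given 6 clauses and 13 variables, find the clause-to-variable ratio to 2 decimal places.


Clause-to-variable ratio = clauses / variables.
6 / 13 = 0.46.

0.46


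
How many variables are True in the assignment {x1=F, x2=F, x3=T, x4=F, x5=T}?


The weight is the number of variables assigned True.
True variables: x3, x5.
Weight = 2.

2


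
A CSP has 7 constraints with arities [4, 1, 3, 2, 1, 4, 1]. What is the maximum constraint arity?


The arities are: 4, 1, 3, 2, 1, 4, 1.
Scan for the maximum value.
Maximum arity = 4.

4


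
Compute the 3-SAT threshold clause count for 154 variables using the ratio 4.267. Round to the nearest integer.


The 3-SAT phase transition occurs at approximately 4.267 clauses per variable.
m = 4.267 * 154 = 657.118.
Rounded to nearest integer: 657.

657


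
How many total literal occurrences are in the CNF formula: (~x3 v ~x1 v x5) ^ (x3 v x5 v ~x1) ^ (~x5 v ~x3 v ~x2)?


Clause lengths: 3, 3, 3.
Sum = 3 + 3 + 3 = 9.

9


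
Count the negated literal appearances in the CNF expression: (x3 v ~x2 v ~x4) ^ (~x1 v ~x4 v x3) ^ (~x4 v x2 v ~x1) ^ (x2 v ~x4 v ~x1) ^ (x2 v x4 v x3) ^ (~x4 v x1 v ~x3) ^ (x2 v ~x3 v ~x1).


Scan each clause for negated literals.
Clause 1: 2 negative; Clause 2: 2 negative; Clause 3: 2 negative; Clause 4: 2 negative; Clause 5: 0 negative; Clause 6: 2 negative; Clause 7: 2 negative.
Total negative literal occurrences = 12.

12


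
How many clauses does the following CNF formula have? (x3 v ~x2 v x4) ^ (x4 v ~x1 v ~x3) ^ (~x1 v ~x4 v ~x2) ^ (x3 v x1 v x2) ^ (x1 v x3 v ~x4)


Each group enclosed in parentheses joined by ^ is one clause.
Counting the conjuncts: 5 clauses.

5


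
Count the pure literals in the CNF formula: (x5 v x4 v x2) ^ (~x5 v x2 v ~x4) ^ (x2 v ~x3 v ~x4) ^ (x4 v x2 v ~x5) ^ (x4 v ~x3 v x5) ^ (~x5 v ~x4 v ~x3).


A pure literal appears in only one polarity across all clauses.
Pure literals: x2 (positive only), x3 (negative only).
Count = 2.

2


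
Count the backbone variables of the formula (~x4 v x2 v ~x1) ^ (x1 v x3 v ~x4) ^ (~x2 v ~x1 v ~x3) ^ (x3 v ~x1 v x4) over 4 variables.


Find all satisfying assignments: 8 model(s).
Check which variables have the same value in every model.
No variable is fixed across all models.
Backbone size = 0.

0


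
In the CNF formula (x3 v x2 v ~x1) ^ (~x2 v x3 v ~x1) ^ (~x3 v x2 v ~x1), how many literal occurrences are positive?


Scan each clause for unnegated literals.
Clause 1: 2 positive; Clause 2: 1 positive; Clause 3: 1 positive.
Total positive literal occurrences = 4.

4


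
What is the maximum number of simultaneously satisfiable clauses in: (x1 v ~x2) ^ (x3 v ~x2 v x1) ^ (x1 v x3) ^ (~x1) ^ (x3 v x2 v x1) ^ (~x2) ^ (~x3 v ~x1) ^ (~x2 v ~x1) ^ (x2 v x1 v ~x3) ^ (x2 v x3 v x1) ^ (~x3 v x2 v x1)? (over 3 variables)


Enumerate all 8 truth assignments.
For each, count how many of the 11 clauses are satisfied.
The formula is not fully satisfiable, so the maximum is below 11.
Maximum simultaneously satisfiable clauses = 10.

10


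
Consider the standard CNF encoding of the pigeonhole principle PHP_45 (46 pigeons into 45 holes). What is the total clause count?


The PHP encoding has two parts:
1) At-least-one-hole clauses: 46 (one per pigeon, each with 45 literals).
2) At-most-one-pigeon-per-hole clauses: 45 holes * C(46,2) = 45 * 1035 = 46575.
Total clauses = 46 + 46575 = 46621.

46621


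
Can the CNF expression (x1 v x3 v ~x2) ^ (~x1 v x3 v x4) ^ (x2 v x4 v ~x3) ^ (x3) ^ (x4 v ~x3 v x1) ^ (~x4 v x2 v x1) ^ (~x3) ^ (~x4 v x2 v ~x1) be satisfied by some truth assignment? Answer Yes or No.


Check all 16 possible truth assignments.
Number of satisfying assignments found: 0.
The formula is unsatisfiable.

No


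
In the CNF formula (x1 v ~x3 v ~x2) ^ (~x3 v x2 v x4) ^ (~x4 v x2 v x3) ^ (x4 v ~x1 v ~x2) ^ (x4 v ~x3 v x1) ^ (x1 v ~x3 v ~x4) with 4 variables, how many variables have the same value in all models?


Find all satisfying assignments: 7 model(s).
Check which variables have the same value in every model.
No variable is fixed across all models.
Backbone size = 0.

0


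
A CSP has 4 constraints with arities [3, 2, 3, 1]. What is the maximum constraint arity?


The arities are: 3, 2, 3, 1.
Scan for the maximum value.
Maximum arity = 3.

3


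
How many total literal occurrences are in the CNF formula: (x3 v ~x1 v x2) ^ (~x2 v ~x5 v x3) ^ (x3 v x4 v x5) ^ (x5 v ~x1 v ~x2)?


Clause lengths: 3, 3, 3, 3.
Sum = 3 + 3 + 3 + 3 = 12.

12


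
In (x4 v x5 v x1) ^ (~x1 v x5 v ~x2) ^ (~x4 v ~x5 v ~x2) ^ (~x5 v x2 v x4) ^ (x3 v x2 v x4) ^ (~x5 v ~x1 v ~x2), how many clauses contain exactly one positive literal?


A definite clause has exactly one positive literal.
Clause 1: 3 positive -> not definite
Clause 2: 1 positive -> definite
Clause 3: 0 positive -> not definite
Clause 4: 2 positive -> not definite
Clause 5: 3 positive -> not definite
Clause 6: 0 positive -> not definite
Definite clause count = 1.

1
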